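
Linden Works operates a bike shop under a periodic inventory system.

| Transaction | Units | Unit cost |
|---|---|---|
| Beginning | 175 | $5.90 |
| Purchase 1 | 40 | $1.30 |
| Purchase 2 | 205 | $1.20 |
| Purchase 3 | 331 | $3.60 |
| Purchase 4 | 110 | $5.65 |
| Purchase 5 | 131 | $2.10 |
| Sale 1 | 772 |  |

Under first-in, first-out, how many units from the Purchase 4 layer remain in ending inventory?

89

Sale 1 (772) [FIFO — oldest first]: 175 @ $5.90 + 40 @ $1.30 + 205 @ $1.20 + 331 @ $3.60 + 21 @ $5.65 = $2,640.75
Ending inventory: 89 @ $5.65 + 131 @ $2.10 = $777.95
Check: goods available $3,418.70 = COGS $2,640.75 + ending $777.95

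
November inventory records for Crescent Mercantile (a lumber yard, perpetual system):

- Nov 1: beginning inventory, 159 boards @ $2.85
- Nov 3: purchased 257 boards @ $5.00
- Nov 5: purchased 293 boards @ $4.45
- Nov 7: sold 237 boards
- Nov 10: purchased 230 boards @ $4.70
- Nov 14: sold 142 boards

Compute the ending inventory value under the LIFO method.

Ending inventory = $2,400.95

Nov 7, 237 sold [LIFO — newest first]: 237 @ $4.45 = $1,054.65
Nov 14, 142 sold [LIFO — newest first]: 142 @ $4.70 = $667.40
Total COGS = $1,054.65 + $667.40 = $1,722.05
Ending inventory: 159 @ $2.85 + 257 @ $5.00 + 56 @ $4.45 + 88 @ $4.70 = $2,400.95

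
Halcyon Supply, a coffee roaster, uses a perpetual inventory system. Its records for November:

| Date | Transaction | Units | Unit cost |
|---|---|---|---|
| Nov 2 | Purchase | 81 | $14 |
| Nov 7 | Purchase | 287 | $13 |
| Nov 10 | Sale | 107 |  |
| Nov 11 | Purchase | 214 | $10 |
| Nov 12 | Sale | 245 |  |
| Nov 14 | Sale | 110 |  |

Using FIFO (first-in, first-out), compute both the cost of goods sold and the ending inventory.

COGS = $5,805; ending inventory = $1,200

Nov 10, 107 sold [FIFO — oldest first]: 81 @ $14 + 26 @ $13 = $1,472
Nov 12, 245 sold [FIFO — oldest first]: 245 @ $13 = $3,185
Nov 14, 110 sold [FIFO — oldest first]: 16 @ $13 + 94 @ $10 = $1,148
Total COGS = $1,472 + $3,185 + $1,148 = $5,805
Ending inventory: 120 @ $10 = $1,200
Check: goods available $7,005 = COGS $5,805 + ending $1,200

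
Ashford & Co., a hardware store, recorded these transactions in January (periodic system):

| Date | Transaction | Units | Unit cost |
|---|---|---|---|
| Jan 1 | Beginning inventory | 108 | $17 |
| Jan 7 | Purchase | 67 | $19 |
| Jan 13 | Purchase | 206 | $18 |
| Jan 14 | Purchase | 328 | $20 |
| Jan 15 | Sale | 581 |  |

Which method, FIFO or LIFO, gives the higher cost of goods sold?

LIFO

FIFO COGS: 108 @ $17 + 67 @ $19 + 206 @ $18 + 200 @ $20 = $10,817
LIFO COGS: 328 @ $20 + 206 @ $18 + 47 @ $19 = $11,161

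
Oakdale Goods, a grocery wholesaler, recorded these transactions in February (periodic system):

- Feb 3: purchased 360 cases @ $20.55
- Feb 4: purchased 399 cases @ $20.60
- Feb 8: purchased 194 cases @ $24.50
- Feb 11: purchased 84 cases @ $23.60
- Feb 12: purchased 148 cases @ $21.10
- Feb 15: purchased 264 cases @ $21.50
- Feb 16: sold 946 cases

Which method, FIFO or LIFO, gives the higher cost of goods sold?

LIFO

FIFO COGS: 360 @ $20.55 + 399 @ $20.60 + 187 @ $24.50 = $20,198.90
LIFO COGS: 264 @ $21.50 + 148 @ $21.10 + 84 @ $23.60 + 194 @ $24.50 + 256 @ $20.60 = $20,807.80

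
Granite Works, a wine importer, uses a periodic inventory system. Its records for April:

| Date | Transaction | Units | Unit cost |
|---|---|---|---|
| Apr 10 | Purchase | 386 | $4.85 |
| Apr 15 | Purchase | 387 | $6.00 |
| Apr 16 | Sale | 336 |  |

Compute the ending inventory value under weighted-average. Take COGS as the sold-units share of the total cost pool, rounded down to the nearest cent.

Ending inventory = $2,371.06

Apr 16, sell 336: 336/773 × $4,194.10 → $1,823.04
Ending inventory (cost pool remaining) = $2,371.06
Check: goods available $4,194.10 = COGS $1,823.04 + ending $2,371.06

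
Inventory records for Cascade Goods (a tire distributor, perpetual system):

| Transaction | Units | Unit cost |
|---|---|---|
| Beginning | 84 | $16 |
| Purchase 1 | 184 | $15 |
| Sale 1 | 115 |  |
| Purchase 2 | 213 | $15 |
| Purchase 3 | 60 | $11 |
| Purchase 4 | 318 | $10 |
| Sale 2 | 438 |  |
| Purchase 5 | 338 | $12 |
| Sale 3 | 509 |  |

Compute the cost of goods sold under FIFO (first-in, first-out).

Sale 1 (115) [FIFO — oldest first]: 84 @ $16 + 31 @ $15 = $1,809
Sale 2 (438) [FIFO — oldest first]: 153 @ $15 + 213 @ $15 + 60 @ $11 + 12 @ $10 = $6,270
Sale 3 (509) [FIFO — oldest first]: 306 @ $10 + 203 @ $12 = $5,496
Total COGS = $1,809 + $6,270 + $5,496 = $13,575
Ending inventory: 135 @ $12 = $1,620
Check: goods available $15,195 = COGS $13,575 + ending $1,620

COGS = $13,575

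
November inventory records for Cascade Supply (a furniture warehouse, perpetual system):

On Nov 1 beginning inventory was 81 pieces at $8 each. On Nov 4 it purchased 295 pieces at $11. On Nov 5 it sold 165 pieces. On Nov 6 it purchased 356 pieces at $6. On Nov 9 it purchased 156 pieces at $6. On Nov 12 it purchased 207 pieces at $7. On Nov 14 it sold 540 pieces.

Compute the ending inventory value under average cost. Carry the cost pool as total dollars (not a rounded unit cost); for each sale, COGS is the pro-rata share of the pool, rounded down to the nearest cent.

Ending inventory = $2,812.05

After Nov 1: 81 on hand, pool $648.00 (≈ $8.0000 each)
After Nov 4: 376 on hand, pool $3,893.00 (≈ $10.3537 each)
Nov 5, sell 165: 165/376 × $3,893.00 → $1,708.36
After Nov 6: 567 on hand, pool $4,320.64 (≈ $7.6202 each)
After Nov 9: 723 on hand, pool $5,256.64 (≈ $7.2706 each)
After Nov 12: 930 on hand, pool $6,705.64 (≈ $7.2104 each)
Nov 14, sell 540: 540/930 × $6,705.64 → $3,893.59
Total COGS = $1,708.36 + $3,893.59 = $5,601.95
Ending inventory (cost pool remaining) = $2,812.05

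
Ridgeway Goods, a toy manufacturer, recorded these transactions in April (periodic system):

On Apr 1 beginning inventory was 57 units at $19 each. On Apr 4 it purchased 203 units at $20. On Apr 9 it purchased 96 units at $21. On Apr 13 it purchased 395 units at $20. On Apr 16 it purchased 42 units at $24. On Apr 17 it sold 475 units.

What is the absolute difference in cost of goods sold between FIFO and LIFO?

$167

FIFO COGS: 57 @ $19 + 203 @ $20 + 96 @ $21 + 119 @ $20 = $9,539
LIFO COGS: 42 @ $24 + 395 @ $20 + 38 @ $21 = $9,706
Difference = |$9,539 − $9,706| = $167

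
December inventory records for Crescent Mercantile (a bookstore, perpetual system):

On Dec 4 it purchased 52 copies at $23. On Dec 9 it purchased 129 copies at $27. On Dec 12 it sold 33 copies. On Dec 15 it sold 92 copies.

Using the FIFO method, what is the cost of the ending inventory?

Ending inventory = $1,512

Dec 12, 33 sold [FIFO — oldest first]: 33 @ $23 = $759
Dec 15, 92 sold [FIFO — oldest first]: 19 @ $23 + 73 @ $27 = $2,408
Total COGS = $759 + $2,408 = $3,167
Ending inventory: 56 @ $27 = $1,512
Check: goods available $4,679 = COGS $3,167 + ending $1,512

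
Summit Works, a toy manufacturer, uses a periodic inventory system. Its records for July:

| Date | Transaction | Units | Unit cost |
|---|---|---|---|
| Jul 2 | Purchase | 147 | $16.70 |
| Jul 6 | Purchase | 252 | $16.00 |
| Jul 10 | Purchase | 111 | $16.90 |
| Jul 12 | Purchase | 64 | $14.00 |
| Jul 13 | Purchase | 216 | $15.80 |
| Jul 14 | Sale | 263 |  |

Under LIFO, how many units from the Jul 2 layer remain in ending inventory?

147

Jul 14, 263 sold [LIFO — newest first]: 216 @ $15.80 + 47 @ $14.00 = $4,070.80
Ending inventory: 147 @ $16.70 + 252 @ $16.00 + 111 @ $16.90 + 17 @ $14.00 = $8,600.80
Check: goods available $12,671.60 = COGS $4,070.80 + ending $8,600.80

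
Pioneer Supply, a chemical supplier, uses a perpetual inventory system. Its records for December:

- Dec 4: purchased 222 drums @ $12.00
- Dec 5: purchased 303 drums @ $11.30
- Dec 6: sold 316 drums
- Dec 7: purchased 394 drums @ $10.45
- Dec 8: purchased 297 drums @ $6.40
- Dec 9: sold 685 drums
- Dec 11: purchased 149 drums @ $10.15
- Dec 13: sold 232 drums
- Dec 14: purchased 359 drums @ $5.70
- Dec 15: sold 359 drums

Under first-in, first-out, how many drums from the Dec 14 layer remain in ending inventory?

132

Dec 6, 316 sold [FIFO — oldest first]: 222 @ $12.00 + 94 @ $11.30 = $3,726.20
Dec 9, 685 sold [FIFO — oldest first]: 209 @ $11.30 + 394 @ $10.45 + 82 @ $6.40 = $7,003.80
Dec 13, 232 sold [FIFO — oldest first]: 215 @ $6.40 + 17 @ $10.15 = $1,548.55
Dec 15, 359 sold [FIFO — oldest first]: 132 @ $10.15 + 227 @ $5.70 = $2,633.70
Total COGS = $3,726.20 + $7,003.80 + $1,548.55 + $2,633.70 = $14,912.25
Ending inventory: 132 @ $5.70 = $752.40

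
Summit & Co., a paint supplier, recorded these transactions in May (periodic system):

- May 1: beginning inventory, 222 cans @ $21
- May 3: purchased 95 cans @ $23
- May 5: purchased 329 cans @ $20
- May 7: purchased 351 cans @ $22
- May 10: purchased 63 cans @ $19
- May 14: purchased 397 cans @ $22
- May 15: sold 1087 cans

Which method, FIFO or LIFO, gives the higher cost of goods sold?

LIFO

FIFO COGS: 222 @ $21 + 95 @ $23 + 329 @ $20 + 351 @ $22 + 63 @ $19 + 27 @ $22 = $22,940
LIFO COGS: 397 @ $22 + 63 @ $19 + 351 @ $22 + 276 @ $20 = $23,173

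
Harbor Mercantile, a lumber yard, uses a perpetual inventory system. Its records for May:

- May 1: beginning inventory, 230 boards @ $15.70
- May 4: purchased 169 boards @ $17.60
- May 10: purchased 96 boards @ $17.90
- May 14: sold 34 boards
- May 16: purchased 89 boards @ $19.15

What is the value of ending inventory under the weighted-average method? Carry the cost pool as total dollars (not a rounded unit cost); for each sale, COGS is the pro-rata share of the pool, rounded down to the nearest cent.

Ending inventory = $9,437.79

After May 1: 230 on hand, pool $3,611.00 (≈ $15.7000 each)
After May 4: 399 on hand, pool $6,585.40 (≈ $16.5048 each)
After May 10: 495 on hand, pool $8,303.80 (≈ $16.7754 each)
May 14, sell 34: 34/495 × $8,303.80 → $570.36
After May 16: 550 on hand, pool $9,437.79 (≈ $17.1596 each)
Ending inventory (cost pool remaining) = $9,437.79
Check: goods available $10,008.15 = COGS $570.36 + ending $9,437.79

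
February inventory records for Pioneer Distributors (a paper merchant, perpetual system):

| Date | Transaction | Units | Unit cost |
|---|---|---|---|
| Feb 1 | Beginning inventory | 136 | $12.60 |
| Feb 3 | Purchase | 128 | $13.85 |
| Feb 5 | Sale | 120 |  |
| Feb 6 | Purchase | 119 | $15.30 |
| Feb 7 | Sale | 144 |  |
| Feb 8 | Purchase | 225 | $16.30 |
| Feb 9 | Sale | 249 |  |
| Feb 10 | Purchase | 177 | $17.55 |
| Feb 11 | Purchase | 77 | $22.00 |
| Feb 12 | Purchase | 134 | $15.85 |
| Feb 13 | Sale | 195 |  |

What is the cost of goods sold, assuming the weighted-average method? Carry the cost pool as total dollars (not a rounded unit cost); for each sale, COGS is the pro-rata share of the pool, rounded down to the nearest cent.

COGS = $10,888.83

After Feb 1: 136 on hand, pool $1,713.60 (≈ $12.6000 each)
After Feb 3: 264 on hand, pool $3,486.40 (≈ $13.2061 each)
Feb 5, sell 120: 120/264 × $3,486.40 → $1,584.72
After Feb 6: 263 on hand, pool $3,722.38 (≈ $14.1535 each)
Feb 7, sell 144: 144/263 × $3,722.38 → $2,038.10
After Feb 8: 344 on hand, pool $5,351.78 (≈ $15.5575 each)
Feb 9, sell 249: 249/344 × $5,351.78 → $3,873.81
After Feb 10: 272 on hand, pool $4,584.32 (≈ $16.8541 each)
After Feb 11: 349 on hand, pool $6,278.32 (≈ $17.9895 each)
After Feb 12: 483 on hand, pool $8,402.22 (≈ $17.3959 each)
Feb 13, sell 195: 195/483 × $8,402.22 → $3,392.20
Total COGS = $1,584.72 + $2,038.10 + $3,873.81 + $3,392.20 = $10,888.83
Ending inventory (cost pool remaining) = $5,010.02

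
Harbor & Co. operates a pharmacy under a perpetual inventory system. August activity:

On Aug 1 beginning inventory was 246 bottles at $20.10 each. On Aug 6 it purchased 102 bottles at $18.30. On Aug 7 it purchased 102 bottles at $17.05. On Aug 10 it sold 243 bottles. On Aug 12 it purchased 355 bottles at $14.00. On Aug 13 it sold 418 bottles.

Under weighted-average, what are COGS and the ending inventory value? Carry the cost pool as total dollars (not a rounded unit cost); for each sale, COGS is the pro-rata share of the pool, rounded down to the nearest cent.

COGS = $11,239.06; ending inventory = $2,281.24

After Aug 1: 246 on hand, pool $4,944.60 (≈ $20.1000 each)
After Aug 6: 348 on hand, pool $6,811.20 (≈ $19.5724 each)
After Aug 7: 450 on hand, pool $8,550.30 (≈ $19.0007 each)
Aug 10, sell 243: 243/450 × $8,550.30 → $4,617.16
After Aug 12: 562 on hand, pool $8,903.14 (≈ $15.8419 each)
Aug 13, sell 418: 418/562 × $8,903.14 → $6,621.90
Total COGS = $4,617.16 + $6,621.90 = $11,239.06
Ending inventory (cost pool remaining) = $2,281.24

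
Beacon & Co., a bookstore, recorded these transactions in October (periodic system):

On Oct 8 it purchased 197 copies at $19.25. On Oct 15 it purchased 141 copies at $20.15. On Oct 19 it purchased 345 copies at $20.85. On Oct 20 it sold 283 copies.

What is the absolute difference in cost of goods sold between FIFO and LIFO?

FIFO COGS: 197 @ $19.25 + 86 @ $20.15 = $5,525.15
LIFO COGS: 283 @ $20.85 = $5,900.55
Difference = |$5,525.15 − $5,900.55| = $375.40

$375.40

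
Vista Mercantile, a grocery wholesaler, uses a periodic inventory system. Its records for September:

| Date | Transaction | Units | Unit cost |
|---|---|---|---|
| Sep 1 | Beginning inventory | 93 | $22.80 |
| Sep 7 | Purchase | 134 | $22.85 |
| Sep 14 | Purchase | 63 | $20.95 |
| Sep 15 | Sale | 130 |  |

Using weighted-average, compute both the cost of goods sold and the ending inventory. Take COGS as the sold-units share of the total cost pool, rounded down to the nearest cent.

Sep 15, sell 130: 130/290 × $6,502.15 → $2,914.75
Ending inventory (cost pool remaining) = $3,587.40
Check: goods available $6,502.15 = COGS $2,914.75 + ending $3,587.40

COGS = $2,914.75; ending inventory = $3,587.40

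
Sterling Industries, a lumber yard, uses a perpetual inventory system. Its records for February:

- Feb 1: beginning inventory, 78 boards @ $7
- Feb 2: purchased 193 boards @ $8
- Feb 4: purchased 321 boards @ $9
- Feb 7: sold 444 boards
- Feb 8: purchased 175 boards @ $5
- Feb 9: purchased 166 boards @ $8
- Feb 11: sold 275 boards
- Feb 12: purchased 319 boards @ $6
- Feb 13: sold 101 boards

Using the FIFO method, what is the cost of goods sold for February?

Feb 7, 444 sold [FIFO — oldest first]: 78 @ $7 + 193 @ $8 + 173 @ $9 = $3,647
Feb 11, 275 sold [FIFO — oldest first]: 148 @ $9 + 127 @ $5 = $1,967
Feb 13, 101 sold [FIFO — oldest first]: 48 @ $5 + 53 @ $8 = $664
Total COGS = $3,647 + $1,967 + $664 = $6,278
Ending inventory: 113 @ $8 + 319 @ $6 = $2,818

COGS = $6,278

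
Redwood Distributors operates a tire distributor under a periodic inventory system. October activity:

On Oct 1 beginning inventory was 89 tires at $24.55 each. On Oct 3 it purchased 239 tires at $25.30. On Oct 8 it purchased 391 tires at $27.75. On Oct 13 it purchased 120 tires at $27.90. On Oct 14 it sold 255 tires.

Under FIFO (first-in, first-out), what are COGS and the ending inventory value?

Oct 14, 255 sold [FIFO — oldest first]: 89 @ $24.55 + 166 @ $25.30 = $6,384.75
Ending inventory: 73 @ $25.30 + 391 @ $27.75 + 120 @ $27.90 = $16,045.15
Check: goods available $22,429.90 = COGS $6,384.75 + ending $16,045.15

COGS = $6,384.75; ending inventory = $16,045.15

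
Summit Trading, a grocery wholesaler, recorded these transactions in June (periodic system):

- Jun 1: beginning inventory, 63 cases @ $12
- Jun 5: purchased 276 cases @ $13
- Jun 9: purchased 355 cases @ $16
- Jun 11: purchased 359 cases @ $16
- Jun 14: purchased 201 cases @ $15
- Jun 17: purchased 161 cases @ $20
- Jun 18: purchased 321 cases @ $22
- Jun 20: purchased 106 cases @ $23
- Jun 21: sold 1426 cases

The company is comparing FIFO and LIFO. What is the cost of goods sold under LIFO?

COGS = $25,927

FIFO COGS: 63 @ $12 + 276 @ $13 + 355 @ $16 + 359 @ $16 + 201 @ $15 + 161 @ $20 + 11 @ $22 = $22,245
LIFO COGS: 106 @ $23 + 321 @ $22 + 161 @ $20 + 201 @ $15 + 359 @ $16 + 278 @ $16 = $25,927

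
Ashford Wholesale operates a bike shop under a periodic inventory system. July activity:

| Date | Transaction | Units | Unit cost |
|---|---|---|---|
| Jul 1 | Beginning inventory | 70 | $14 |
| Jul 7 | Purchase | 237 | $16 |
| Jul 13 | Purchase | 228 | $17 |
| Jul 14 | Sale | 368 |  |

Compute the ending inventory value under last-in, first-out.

Ending inventory = $2,532

Jul 14, 368 sold [LIFO — newest first]: 228 @ $17 + 140 @ $16 = $6,116
Ending inventory: 70 @ $14 + 97 @ $16 = $2,532
Check: goods available $8,648 = COGS $6,116 + ending $2,532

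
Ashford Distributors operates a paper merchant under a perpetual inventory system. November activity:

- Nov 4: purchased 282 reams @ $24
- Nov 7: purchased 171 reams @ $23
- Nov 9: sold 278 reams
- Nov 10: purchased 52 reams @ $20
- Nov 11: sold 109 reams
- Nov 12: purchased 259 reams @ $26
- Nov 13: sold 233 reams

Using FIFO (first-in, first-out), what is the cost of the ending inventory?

Nov 9, 278 sold [FIFO — oldest first]: 278 @ $24 = $6,672
Nov 11, 109 sold [FIFO — oldest first]: 4 @ $24 + 105 @ $23 = $2,511
Nov 13, 233 sold [FIFO — oldest first]: 66 @ $23 + 52 @ $20 + 115 @ $26 = $5,548
Total COGS = $6,672 + $2,511 + $5,548 = $14,731
Ending inventory: 144 @ $26 = $3,744

Ending inventory = $3,744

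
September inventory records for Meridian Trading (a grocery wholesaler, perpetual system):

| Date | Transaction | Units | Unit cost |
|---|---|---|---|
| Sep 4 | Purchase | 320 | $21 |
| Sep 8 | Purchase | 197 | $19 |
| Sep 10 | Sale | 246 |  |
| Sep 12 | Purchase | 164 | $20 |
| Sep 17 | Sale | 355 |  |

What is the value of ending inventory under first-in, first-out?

Sep 10, 246 sold [FIFO — oldest first]: 246 @ $21 = $5,166
Sep 17, 355 sold [FIFO — oldest first]: 74 @ $21 + 197 @ $19 + 84 @ $20 = $6,977
Total COGS = $5,166 + $6,977 = $12,143
Ending inventory: 80 @ $20 = $1,600

Ending inventory = $1,600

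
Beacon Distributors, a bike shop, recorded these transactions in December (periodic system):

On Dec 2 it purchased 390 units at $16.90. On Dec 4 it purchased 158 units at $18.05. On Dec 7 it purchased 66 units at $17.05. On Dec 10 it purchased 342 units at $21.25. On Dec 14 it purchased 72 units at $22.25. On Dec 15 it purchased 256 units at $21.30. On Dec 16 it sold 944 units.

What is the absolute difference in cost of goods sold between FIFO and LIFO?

$1,563.80

FIFO COGS: 390 @ $16.90 + 158 @ $18.05 + 66 @ $17.05 + 330 @ $21.25 = $17,580.70
LIFO COGS: 256 @ $21.30 + 72 @ $22.25 + 342 @ $21.25 + 66 @ $17.05 + 158 @ $18.05 + 50 @ $16.90 = $19,144.50
Difference = |$17,580.70 − $19,144.50| = $1,563.80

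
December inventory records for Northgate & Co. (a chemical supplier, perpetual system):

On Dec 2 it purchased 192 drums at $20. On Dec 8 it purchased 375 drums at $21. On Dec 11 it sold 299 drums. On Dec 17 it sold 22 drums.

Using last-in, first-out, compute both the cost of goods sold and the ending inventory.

Dec 11, 299 sold [LIFO — newest first]: 299 @ $21 = $6,279
Dec 17, 22 sold [LIFO — newest first]: 22 @ $21 = $462
Total COGS = $6,279 + $462 = $6,741
Ending inventory: 192 @ $20 + 54 @ $21 = $4,974

COGS = $6,741; ending inventory = $4,974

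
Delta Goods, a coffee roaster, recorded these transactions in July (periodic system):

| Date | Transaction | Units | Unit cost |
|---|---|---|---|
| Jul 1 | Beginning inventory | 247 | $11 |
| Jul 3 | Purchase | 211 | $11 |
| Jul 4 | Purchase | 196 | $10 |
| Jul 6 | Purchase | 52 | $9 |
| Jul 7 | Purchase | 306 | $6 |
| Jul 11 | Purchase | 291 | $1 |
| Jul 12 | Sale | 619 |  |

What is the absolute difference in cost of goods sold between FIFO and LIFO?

FIFO COGS: 247 @ $11 + 211 @ $11 + 161 @ $10 = $6,648
LIFO COGS: 291 @ $1 + 306 @ $6 + 22 @ $9 = $2,325
Difference = |$6,648 − $2,325| = $4,323

$4,323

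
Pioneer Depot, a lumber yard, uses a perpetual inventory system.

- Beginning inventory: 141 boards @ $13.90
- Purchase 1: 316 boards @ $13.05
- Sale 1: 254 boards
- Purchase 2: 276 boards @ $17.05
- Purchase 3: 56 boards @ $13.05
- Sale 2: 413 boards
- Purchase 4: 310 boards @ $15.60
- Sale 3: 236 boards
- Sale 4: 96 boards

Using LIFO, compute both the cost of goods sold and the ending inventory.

Sale 1 (254) [LIFO — newest first]: 254 @ $13.05 = $3,314.70
Sale 2 (413) [LIFO — newest first]: 56 @ $13.05 + 276 @ $17.05 + 62 @ $13.05 + 19 @ $13.90 = $6,509.80
Sale 3 (236) [LIFO — newest first]: 236 @ $15.60 = $3,681.60
Sale 4 (96) [LIFO — newest first]: 74 @ $15.60 + 22 @ $13.90 = $1,460.20
Total COGS = $3,314.70 + $6,509.80 + $3,681.60 + $1,460.20 = $14,966.30
Ending inventory: 100 @ $13.90 = $1,390.00
Check: goods available $16,356.30 = COGS $14,966.30 + ending $1,390.00

COGS = $14,966.30; ending inventory = $1,390.00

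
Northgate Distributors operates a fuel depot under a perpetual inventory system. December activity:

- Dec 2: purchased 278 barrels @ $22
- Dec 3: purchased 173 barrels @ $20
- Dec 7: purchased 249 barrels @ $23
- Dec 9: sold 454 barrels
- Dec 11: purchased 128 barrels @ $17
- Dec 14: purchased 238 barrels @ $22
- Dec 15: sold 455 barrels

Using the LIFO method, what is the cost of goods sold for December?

COGS = $19,261

Dec 9, 454 sold [LIFO — newest first]: 249 @ $23 + 173 @ $20 + 32 @ $22 = $9,891
Dec 15, 455 sold [LIFO — newest first]: 238 @ $22 + 128 @ $17 + 89 @ $22 = $9,370
Total COGS = $9,891 + $9,370 = $19,261
Ending inventory: 157 @ $22 = $3,454
Check: goods available $22,715 = COGS $19,261 + ending $3,454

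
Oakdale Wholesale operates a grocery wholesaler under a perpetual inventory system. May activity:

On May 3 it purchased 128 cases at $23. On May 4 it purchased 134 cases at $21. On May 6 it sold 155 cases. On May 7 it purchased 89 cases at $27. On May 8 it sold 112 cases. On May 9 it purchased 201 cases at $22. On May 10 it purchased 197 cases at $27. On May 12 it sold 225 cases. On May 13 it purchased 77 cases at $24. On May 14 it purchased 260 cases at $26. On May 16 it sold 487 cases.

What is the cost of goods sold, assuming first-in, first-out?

COGS = $23,728

May 6, 155 sold [FIFO — oldest first]: 128 @ $23 + 27 @ $21 = $3,511
May 8, 112 sold [FIFO — oldest first]: 107 @ $21 + 5 @ $27 = $2,382
May 12, 225 sold [FIFO — oldest first]: 84 @ $27 + 141 @ $22 = $5,370
May 16, 487 sold [FIFO — oldest first]: 60 @ $22 + 197 @ $27 + 77 @ $24 + 153 @ $26 = $12,465
Total COGS = $3,511 + $2,382 + $5,370 + $12,465 = $23,728
Ending inventory: 107 @ $26 = $2,782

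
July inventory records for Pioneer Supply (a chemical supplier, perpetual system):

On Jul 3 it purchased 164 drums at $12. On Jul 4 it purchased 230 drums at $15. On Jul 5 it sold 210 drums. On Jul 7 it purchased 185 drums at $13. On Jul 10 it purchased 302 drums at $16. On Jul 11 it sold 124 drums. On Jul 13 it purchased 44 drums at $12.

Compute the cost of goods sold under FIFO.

Jul 5, 210 sold [FIFO — oldest first]: 164 @ $12 + 46 @ $15 = $2,658
Jul 11, 124 sold [FIFO — oldest first]: 124 @ $15 = $1,860
Total COGS = $2,658 + $1,860 = $4,518
Ending inventory: 60 @ $15 + 185 @ $13 + 302 @ $16 + 44 @ $12 = $8,665

COGS = $4,518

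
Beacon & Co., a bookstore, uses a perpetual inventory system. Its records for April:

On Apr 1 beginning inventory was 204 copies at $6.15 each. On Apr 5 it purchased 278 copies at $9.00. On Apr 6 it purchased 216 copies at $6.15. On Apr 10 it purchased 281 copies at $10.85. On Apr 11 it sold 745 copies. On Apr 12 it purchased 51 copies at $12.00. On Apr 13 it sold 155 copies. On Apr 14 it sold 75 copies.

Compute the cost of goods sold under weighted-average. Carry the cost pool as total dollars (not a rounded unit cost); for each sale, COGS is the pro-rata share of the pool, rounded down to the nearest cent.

COGS = $8,252.55

After Apr 1: 204 on hand, pool $1,254.60 (≈ $6.1500 each)
After Apr 5: 482 on hand, pool $3,756.60 (≈ $7.7938 each)
After Apr 6: 698 on hand, pool $5,085.00 (≈ $7.2851 each)
After Apr 10: 979 on hand, pool $8,133.85 (≈ $8.3083 each)
Apr 11, sell 745: 745/979 × $8,133.85 → $6,189.70
After Apr 12: 285 on hand, pool $2,556.15 (≈ $8.9689 each)
Apr 13, sell 155: 155/285 × $2,556.15 → $1,390.18
Apr 14, sell 75: 75/130 × $1,165.97 → $672.67
Total COGS = $6,189.70 + $1,390.18 + $672.67 = $8,252.55
Ending inventory (cost pool remaining) = $493.30
Check: goods available $8,745.85 = COGS $8,252.55 + ending $493.30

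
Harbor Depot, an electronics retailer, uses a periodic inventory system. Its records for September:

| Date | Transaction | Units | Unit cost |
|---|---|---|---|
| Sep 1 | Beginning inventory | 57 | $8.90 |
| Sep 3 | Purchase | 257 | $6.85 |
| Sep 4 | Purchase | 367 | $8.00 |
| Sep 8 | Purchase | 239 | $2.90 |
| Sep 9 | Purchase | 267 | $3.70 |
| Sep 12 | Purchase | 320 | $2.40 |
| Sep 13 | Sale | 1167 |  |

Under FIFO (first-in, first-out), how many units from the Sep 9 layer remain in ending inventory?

20

Sep 13, 1167 sold [FIFO — oldest first]: 57 @ $8.90 + 257 @ $6.85 + 367 @ $8.00 + 239 @ $2.90 + 247 @ $3.70 = $6,810.75
Ending inventory: 20 @ $3.70 + 320 @ $2.40 = $842.00
Check: goods available $7,652.75 = COGS $6,810.75 + ending $842.00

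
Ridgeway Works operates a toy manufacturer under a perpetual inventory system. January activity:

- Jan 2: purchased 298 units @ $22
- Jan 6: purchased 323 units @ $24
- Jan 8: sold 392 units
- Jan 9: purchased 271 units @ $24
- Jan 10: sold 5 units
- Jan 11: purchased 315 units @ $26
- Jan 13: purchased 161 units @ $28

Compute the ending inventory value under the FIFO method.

Jan 8, 392 sold [FIFO — oldest first]: 298 @ $22 + 94 @ $24 = $8,812
Jan 10, 5 sold [FIFO — oldest first]: 5 @ $24 = $120
Total COGS = $8,812 + $120 = $8,932
Ending inventory: 224 @ $24 + 271 @ $24 + 315 @ $26 + 161 @ $28 = $24,578

Ending inventory = $24,578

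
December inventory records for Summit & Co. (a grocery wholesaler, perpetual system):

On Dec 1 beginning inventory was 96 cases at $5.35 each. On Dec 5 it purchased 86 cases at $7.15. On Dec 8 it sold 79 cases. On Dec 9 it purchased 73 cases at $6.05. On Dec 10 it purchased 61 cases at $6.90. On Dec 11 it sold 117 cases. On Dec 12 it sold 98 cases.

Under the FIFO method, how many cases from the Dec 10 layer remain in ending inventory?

22

Dec 8, 79 sold [FIFO — oldest first]: 79 @ $5.35 = $422.65
Dec 11, 117 sold [FIFO — oldest first]: 17 @ $5.35 + 86 @ $7.15 + 14 @ $6.05 = $790.55
Dec 12, 98 sold [FIFO — oldest first]: 59 @ $6.05 + 39 @ $6.90 = $626.05
Total COGS = $422.65 + $790.55 + $626.05 = $1,839.25
Ending inventory: 22 @ $6.90 = $151.80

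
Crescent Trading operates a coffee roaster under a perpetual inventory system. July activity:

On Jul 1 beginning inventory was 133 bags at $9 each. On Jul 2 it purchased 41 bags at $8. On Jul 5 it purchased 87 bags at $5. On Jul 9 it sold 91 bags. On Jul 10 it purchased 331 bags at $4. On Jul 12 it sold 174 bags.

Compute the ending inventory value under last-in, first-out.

Ending inventory = $2,121

Jul 9, 91 sold [LIFO — newest first]: 87 @ $5 + 4 @ $8 = $467
Jul 12, 174 sold [LIFO — newest first]: 174 @ $4 = $696
Total COGS = $467 + $696 = $1,163
Ending inventory: 133 @ $9 + 37 @ $8 + 157 @ $4 = $2,121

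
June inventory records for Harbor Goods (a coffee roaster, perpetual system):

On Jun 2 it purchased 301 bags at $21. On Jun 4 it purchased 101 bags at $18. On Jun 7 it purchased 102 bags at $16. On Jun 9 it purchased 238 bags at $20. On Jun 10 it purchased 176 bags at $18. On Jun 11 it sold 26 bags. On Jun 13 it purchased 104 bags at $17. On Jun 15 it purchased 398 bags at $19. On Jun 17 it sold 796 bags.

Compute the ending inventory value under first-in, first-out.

Ending inventory = $11,058

Jun 11, 26 sold [FIFO — oldest first]: 26 @ $21 = $546
Jun 17, 796 sold [FIFO — oldest first]: 275 @ $21 + 101 @ $18 + 102 @ $16 + 238 @ $20 + 80 @ $18 = $15,425
Total COGS = $546 + $15,425 = $15,971
Ending inventory: 96 @ $18 + 104 @ $17 + 398 @ $19 = $11,058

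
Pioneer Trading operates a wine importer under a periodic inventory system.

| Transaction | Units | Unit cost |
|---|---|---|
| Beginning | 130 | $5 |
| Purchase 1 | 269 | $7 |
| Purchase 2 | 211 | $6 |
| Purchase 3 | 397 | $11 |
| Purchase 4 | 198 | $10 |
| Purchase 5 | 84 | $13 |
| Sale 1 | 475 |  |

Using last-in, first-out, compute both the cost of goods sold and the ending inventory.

Sale 1 (475) [LIFO — newest first]: 84 @ $13 + 198 @ $10 + 193 @ $11 = $5,195
Ending inventory: 130 @ $5 + 269 @ $7 + 211 @ $6 + 204 @ $11 = $6,043
Check: goods available $11,238 = COGS $5,195 + ending $6,043

COGS = $5,195; ending inventory = $6,043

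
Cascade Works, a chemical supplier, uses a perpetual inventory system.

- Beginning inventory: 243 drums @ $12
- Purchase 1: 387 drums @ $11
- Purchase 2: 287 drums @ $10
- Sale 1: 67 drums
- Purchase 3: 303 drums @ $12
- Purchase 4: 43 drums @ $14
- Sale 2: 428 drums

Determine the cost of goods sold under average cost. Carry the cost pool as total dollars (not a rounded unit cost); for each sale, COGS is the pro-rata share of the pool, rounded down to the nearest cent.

COGS = $5,581.78

After Beginning: 243 on hand, pool $2,916.00 (≈ $12.0000 each)
After Purchase 1: 630 on hand, pool $7,173.00 (≈ $11.3857 each)
After Purchase 2: 917 on hand, pool $10,043.00 (≈ $10.9520 each)
Sale 1, sell 67: 67/917 × $10,043.00 → $733.78
After Purchase 3: 1153 on hand, pool $12,945.22 (≈ $11.2274 each)
After Purchase 4: 1196 on hand, pool $13,547.22 (≈ $11.3271 each)
Sale 2, sell 428: 428/1196 × $13,547.22 → $4,848.00
Total COGS = $733.78 + $4,848.00 = $5,581.78
Ending inventory (cost pool remaining) = $8,699.22
Check: goods available $14,281.00 = COGS $5,581.78 + ending $8,699.22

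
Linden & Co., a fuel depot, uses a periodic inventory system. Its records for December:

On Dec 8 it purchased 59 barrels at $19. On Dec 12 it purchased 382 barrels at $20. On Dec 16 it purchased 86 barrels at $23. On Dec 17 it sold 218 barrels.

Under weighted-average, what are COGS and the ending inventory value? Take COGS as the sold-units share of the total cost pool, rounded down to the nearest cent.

Dec 17, sell 218: 218/527 × $10,739.00 → $4,442.31
Ending inventory (cost pool remaining) = $6,296.69

COGS = $4,442.31; ending inventory = $6,296.69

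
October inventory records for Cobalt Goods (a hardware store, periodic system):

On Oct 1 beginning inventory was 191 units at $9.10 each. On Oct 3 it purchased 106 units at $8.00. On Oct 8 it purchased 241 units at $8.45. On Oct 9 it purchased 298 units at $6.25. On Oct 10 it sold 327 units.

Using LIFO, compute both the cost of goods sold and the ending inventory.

COGS = $2,107.55; ending inventory = $4,377.50

Oct 10, 327 sold [LIFO — newest first]: 298 @ $6.25 + 29 @ $8.45 = $2,107.55
Ending inventory: 191 @ $9.10 + 106 @ $8.00 + 212 @ $8.45 = $4,377.50
Check: goods available $6,485.05 = COGS $2,107.55 + ending $4,377.50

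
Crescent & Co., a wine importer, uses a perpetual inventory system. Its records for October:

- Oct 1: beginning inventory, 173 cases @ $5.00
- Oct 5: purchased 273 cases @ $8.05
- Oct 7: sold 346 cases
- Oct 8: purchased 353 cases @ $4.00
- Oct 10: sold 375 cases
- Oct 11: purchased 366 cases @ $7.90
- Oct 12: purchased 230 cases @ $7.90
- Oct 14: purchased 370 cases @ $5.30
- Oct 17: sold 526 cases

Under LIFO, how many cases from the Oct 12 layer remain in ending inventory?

Oct 7, 346 sold [LIFO — newest first]: 273 @ $8.05 + 73 @ $5.00 = $2,562.65
Oct 10, 375 sold [LIFO — newest first]: 353 @ $4.00 + 22 @ $5.00 = $1,522.00
Oct 17, 526 sold [LIFO — newest first]: 370 @ $5.30 + 156 @ $7.90 = $3,193.40
Total COGS = $2,562.65 + $1,522.00 + $3,193.40 = $7,278.05
Ending inventory: 78 @ $5.00 + 366 @ $7.90 + 74 @ $7.90 = $3,866.00
Check: goods available $11,144.05 = COGS $7,278.05 + ending $3,866.00

74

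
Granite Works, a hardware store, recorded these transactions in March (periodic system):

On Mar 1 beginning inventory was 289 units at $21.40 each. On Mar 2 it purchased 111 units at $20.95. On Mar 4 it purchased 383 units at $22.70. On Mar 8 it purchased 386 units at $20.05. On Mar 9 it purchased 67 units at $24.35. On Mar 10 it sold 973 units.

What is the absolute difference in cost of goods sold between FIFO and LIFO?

FIFO COGS: 289 @ $21.40 + 111 @ $20.95 + 383 @ $22.70 + 190 @ $20.05 = $21,013.65
LIFO COGS: 67 @ $24.35 + 386 @ $20.05 + 383 @ $22.70 + 111 @ $20.95 + 26 @ $21.40 = $20,946.70
Difference = |$21,013.65 − $20,946.70| = $66.95

$66.95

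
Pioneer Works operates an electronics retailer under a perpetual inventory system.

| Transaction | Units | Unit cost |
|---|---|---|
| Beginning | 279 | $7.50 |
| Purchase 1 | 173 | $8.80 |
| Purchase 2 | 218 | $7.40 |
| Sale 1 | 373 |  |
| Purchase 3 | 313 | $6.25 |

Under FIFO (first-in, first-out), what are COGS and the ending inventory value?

Sale 1 (373) [FIFO — oldest first]: 279 @ $7.50 + 94 @ $8.80 = $2,919.70
Ending inventory: 79 @ $8.80 + 218 @ $7.40 + 313 @ $6.25 = $4,264.65

COGS = $2,919.70; ending inventory = $4,264.65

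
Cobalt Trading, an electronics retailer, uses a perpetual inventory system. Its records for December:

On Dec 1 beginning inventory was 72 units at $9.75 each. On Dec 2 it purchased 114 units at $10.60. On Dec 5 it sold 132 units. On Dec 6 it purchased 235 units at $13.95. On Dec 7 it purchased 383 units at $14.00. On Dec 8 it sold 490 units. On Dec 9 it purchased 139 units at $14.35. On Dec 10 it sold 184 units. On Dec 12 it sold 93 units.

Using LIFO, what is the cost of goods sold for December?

COGS = $12,116.30

Dec 5, 132 sold [LIFO — newest first]: 114 @ $10.60 + 18 @ $9.75 = $1,383.90
Dec 8, 490 sold [LIFO — newest first]: 383 @ $14.00 + 107 @ $13.95 = $6,854.65
Dec 10, 184 sold [LIFO — newest first]: 139 @ $14.35 + 45 @ $13.95 = $2,622.40
Dec 12, 93 sold [LIFO — newest first]: 83 @ $13.95 + 10 @ $9.75 = $1,255.35
Total COGS = $1,383.90 + $6,854.65 + $2,622.40 + $1,255.35 = $12,116.30
Ending inventory: 44 @ $9.75 = $429.00
Check: goods available $12,545.30 = COGS $12,116.30 + ending $429.00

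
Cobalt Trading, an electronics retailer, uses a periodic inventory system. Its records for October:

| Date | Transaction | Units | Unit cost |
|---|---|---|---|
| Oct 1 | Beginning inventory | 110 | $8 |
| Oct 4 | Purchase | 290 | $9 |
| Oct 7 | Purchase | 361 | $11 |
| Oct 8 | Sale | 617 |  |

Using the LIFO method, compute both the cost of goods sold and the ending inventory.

COGS = $6,275; ending inventory = $1,186

Oct 8, 617 sold [LIFO — newest first]: 361 @ $11 + 256 @ $9 = $6,275
Ending inventory: 110 @ $8 + 34 @ $9 = $1,186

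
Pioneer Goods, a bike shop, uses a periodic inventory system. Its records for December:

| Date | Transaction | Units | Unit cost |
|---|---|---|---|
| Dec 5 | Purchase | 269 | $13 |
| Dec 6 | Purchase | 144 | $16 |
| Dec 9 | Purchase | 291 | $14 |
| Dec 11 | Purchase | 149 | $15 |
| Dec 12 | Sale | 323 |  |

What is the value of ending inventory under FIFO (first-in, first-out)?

Dec 12, 323 sold [FIFO — oldest first]: 269 @ $13 + 54 @ $16 = $4,361
Ending inventory: 90 @ $16 + 291 @ $14 + 149 @ $15 = $7,749

Ending inventory = $7,749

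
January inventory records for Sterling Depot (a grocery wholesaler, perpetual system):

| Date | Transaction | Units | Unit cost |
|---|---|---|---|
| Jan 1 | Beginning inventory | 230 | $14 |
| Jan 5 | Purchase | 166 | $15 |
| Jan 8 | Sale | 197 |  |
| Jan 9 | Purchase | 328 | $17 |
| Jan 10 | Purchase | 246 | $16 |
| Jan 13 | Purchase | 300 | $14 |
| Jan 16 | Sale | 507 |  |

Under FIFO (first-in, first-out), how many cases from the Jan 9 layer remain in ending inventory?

20

Jan 8, 197 sold [FIFO — oldest first]: 197 @ $14 = $2,758
Jan 16, 507 sold [FIFO — oldest first]: 33 @ $14 + 166 @ $15 + 308 @ $17 = $8,188
Total COGS = $2,758 + $8,188 = $10,946
Ending inventory: 20 @ $17 + 246 @ $16 + 300 @ $14 = $8,476
Check: goods available $19,422 = COGS $10,946 + ending $8,476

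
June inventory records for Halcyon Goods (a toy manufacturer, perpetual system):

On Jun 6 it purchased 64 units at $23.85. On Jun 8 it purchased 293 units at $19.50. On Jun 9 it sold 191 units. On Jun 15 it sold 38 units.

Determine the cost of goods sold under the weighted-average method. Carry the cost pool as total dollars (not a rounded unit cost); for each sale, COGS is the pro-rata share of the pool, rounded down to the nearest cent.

After Jun 6: 64 on hand, pool $1,526.40 (≈ $23.8500 each)
After Jun 8: 357 on hand, pool $7,239.90 (≈ $20.2798 each)
Jun 9, sell 191: 191/357 × $7,239.90 → $3,873.44
Jun 15, sell 38: 38/166 × $3,366.46 → $770.63
Total COGS = $3,873.44 + $770.63 = $4,644.07
Ending inventory (cost pool remaining) = $2,595.83
Check: goods available $7,239.90 = COGS $4,644.07 + ending $2,595.83

COGS = $4,644.07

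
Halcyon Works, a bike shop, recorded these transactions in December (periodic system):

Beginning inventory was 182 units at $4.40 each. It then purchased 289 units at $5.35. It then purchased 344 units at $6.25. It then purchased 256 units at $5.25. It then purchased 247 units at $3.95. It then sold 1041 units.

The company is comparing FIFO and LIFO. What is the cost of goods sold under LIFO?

COGS = $5,507.55

FIFO COGS: 182 @ $4.40 + 289 @ $5.35 + 344 @ $6.25 + 226 @ $5.25 = $5,683.45
LIFO COGS: 247 @ $3.95 + 256 @ $5.25 + 344 @ $6.25 + 194 @ $5.35 = $5,507.55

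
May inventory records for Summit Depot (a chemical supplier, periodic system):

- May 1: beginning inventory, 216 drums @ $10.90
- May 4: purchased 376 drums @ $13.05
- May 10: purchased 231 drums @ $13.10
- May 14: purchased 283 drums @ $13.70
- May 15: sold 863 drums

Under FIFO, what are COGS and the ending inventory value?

May 15, 863 sold [FIFO — oldest first]: 216 @ $10.90 + 376 @ $13.05 + 231 @ $13.10 + 40 @ $13.70 = $10,835.30
Ending inventory: 243 @ $13.70 = $3,329.10

COGS = $10,835.30; ending inventory = $3,329.10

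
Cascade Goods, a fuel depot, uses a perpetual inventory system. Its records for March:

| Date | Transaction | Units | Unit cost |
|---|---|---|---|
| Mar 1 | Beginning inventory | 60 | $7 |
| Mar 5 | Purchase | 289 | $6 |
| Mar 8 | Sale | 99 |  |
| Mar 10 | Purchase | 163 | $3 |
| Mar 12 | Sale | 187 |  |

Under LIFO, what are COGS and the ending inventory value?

Mar 8, 99 sold [LIFO — newest first]: 99 @ $6 = $594
Mar 12, 187 sold [LIFO — newest first]: 163 @ $3 + 24 @ $6 = $633
Total COGS = $594 + $633 = $1,227
Ending inventory: 60 @ $7 + 166 @ $6 = $1,416

COGS = $1,227; ending inventory = $1,416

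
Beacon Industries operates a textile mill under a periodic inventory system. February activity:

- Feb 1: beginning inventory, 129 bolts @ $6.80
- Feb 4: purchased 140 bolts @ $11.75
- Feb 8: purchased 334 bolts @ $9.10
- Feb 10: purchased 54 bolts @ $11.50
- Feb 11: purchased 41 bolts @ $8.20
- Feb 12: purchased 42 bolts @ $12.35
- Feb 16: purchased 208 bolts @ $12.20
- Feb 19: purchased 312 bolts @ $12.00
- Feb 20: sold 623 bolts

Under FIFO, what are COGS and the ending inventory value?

COGS = $5,791.60; ending inventory = $7,527.50

Feb 20, 623 sold [FIFO — oldest first]: 129 @ $6.80 + 140 @ $11.75 + 334 @ $9.10 + 20 @ $11.50 = $5,791.60
Ending inventory: 34 @ $11.50 + 41 @ $8.20 + 42 @ $12.35 + 208 @ $12.20 + 312 @ $12.00 = $7,527.50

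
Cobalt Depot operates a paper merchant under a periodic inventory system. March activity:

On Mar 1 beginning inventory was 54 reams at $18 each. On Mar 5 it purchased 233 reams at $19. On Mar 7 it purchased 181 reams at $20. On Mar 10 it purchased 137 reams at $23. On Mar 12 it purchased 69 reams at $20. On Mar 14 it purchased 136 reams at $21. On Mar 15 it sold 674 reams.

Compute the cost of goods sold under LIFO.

COGS = $13,876

Mar 15, 674 sold [LIFO — newest first]: 136 @ $21 + 69 @ $20 + 137 @ $23 + 181 @ $20 + 151 @ $19 = $13,876
Ending inventory: 54 @ $18 + 82 @ $19 = $2,530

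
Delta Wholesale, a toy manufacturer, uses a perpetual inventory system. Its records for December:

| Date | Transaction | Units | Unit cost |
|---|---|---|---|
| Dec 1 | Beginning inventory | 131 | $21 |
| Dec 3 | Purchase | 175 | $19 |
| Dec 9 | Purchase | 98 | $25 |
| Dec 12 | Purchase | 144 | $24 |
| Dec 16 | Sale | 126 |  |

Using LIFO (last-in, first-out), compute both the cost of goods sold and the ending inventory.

COGS = $3,024; ending inventory = $8,958

Dec 16, 126 sold [LIFO — newest first]: 126 @ $24 = $3,024
Ending inventory: 131 @ $21 + 175 @ $19 + 98 @ $25 + 18 @ $24 = $8,958
Check: goods available $11,982 = COGS $3,024 + ending $8,958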